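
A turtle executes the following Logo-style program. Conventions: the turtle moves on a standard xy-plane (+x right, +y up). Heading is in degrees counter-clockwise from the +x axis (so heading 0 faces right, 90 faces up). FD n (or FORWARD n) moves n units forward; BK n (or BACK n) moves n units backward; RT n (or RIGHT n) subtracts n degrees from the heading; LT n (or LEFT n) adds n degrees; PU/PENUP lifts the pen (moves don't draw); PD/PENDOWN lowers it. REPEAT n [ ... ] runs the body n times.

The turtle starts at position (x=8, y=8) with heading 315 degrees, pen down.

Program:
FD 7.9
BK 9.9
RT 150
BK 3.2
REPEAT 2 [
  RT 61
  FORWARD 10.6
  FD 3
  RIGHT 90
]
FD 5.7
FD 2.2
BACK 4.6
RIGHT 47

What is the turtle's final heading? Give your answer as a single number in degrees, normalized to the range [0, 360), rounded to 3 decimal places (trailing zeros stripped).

Answer: 176

Derivation:
Executing turtle program step by step:
Start: pos=(8,8), heading=315, pen down
FD 7.9: (8,8) -> (13.586,2.414) [heading=315, draw]
BK 9.9: (13.586,2.414) -> (6.586,9.414) [heading=315, draw]
RT 150: heading 315 -> 165
BK 3.2: (6.586,9.414) -> (9.677,8.586) [heading=165, draw]
REPEAT 2 [
  -- iteration 1/2 --
  RT 61: heading 165 -> 104
  FD 10.6: (9.677,8.586) -> (7.112,18.871) [heading=104, draw]
  FD 3: (7.112,18.871) -> (6.387,21.782) [heading=104, draw]
  RT 90: heading 104 -> 14
  -- iteration 2/2 --
  RT 61: heading 14 -> 313
  FD 10.6: (6.387,21.782) -> (13.616,14.03) [heading=313, draw]
  FD 3: (13.616,14.03) -> (15.662,11.836) [heading=313, draw]
  RT 90: heading 313 -> 223
]
FD 5.7: (15.662,11.836) -> (11.493,7.948) [heading=223, draw]
FD 2.2: (11.493,7.948) -> (9.884,6.448) [heading=223, draw]
BK 4.6: (9.884,6.448) -> (13.248,9.585) [heading=223, draw]
RT 47: heading 223 -> 176
Final: pos=(13.248,9.585), heading=176, 10 segment(s) drawn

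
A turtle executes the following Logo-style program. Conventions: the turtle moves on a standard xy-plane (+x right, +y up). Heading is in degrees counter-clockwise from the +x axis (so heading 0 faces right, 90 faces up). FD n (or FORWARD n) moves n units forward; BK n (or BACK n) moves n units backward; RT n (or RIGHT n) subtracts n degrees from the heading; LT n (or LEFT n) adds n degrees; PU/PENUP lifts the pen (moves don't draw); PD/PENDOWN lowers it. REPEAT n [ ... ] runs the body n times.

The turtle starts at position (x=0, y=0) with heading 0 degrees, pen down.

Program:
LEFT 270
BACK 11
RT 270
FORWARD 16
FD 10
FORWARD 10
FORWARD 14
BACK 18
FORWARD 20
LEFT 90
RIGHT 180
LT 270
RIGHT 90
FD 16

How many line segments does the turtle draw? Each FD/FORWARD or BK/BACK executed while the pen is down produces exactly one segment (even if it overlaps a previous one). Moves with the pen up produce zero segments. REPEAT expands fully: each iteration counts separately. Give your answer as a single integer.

Answer: 8

Derivation:
Executing turtle program step by step:
Start: pos=(0,0), heading=0, pen down
LT 270: heading 0 -> 270
BK 11: (0,0) -> (0,11) [heading=270, draw]
RT 270: heading 270 -> 0
FD 16: (0,11) -> (16,11) [heading=0, draw]
FD 10: (16,11) -> (26,11) [heading=0, draw]
FD 10: (26,11) -> (36,11) [heading=0, draw]
FD 14: (36,11) -> (50,11) [heading=0, draw]
BK 18: (50,11) -> (32,11) [heading=0, draw]
FD 20: (32,11) -> (52,11) [heading=0, draw]
LT 90: heading 0 -> 90
RT 180: heading 90 -> 270
LT 270: heading 270 -> 180
RT 90: heading 180 -> 90
FD 16: (52,11) -> (52,27) [heading=90, draw]
Final: pos=(52,27), heading=90, 8 segment(s) drawn
Segments drawn: 8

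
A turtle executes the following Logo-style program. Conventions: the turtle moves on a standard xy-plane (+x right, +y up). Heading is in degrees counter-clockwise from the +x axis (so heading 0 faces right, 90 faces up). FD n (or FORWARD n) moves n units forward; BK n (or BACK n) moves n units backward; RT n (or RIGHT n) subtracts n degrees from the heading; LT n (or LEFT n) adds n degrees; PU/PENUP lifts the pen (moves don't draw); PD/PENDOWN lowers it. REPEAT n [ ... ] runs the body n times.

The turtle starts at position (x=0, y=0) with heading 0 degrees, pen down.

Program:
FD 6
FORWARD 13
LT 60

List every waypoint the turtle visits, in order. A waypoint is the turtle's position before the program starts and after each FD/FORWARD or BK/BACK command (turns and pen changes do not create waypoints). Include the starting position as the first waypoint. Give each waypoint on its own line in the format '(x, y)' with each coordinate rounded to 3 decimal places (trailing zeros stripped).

Executing turtle program step by step:
Start: pos=(0,0), heading=0, pen down
FD 6: (0,0) -> (6,0) [heading=0, draw]
FD 13: (6,0) -> (19,0) [heading=0, draw]
LT 60: heading 0 -> 60
Final: pos=(19,0), heading=60, 2 segment(s) drawn
Waypoints (3 total):
(0, 0)
(6, 0)
(19, 0)

Answer: (0, 0)
(6, 0)
(19, 0)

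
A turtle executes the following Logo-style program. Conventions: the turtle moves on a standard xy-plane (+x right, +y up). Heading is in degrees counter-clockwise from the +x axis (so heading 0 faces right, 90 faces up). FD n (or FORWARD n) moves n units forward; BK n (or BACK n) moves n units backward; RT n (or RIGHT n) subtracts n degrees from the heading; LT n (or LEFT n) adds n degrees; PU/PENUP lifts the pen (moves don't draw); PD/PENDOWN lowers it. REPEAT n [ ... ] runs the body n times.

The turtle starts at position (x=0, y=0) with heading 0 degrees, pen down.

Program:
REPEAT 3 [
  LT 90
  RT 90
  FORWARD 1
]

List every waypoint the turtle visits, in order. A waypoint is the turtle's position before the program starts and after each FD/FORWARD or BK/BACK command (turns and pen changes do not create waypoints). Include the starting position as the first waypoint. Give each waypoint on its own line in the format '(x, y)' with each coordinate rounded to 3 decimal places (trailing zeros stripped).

Answer: (0, 0)
(1, 0)
(2, 0)
(3, 0)

Derivation:
Executing turtle program step by step:
Start: pos=(0,0), heading=0, pen down
REPEAT 3 [
  -- iteration 1/3 --
  LT 90: heading 0 -> 90
  RT 90: heading 90 -> 0
  FD 1: (0,0) -> (1,0) [heading=0, draw]
  -- iteration 2/3 --
  LT 90: heading 0 -> 90
  RT 90: heading 90 -> 0
  FD 1: (1,0) -> (2,0) [heading=0, draw]
  -- iteration 3/3 --
  LT 90: heading 0 -> 90
  RT 90: heading 90 -> 0
  FD 1: (2,0) -> (3,0) [heading=0, draw]
]
Final: pos=(3,0), heading=0, 3 segment(s) drawn
Waypoints (4 total):
(0, 0)
(1, 0)
(2, 0)
(3, 0)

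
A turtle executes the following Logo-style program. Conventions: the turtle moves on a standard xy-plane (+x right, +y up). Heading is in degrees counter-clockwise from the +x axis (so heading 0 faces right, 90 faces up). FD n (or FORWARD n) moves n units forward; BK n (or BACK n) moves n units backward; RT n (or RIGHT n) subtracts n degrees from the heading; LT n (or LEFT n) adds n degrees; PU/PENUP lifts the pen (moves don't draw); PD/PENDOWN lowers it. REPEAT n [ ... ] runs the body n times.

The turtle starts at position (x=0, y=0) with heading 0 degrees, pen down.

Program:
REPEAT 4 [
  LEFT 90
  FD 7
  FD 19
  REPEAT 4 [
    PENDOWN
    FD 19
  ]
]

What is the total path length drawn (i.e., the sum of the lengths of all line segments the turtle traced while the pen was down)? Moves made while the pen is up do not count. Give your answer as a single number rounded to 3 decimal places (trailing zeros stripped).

Executing turtle program step by step:
Start: pos=(0,0), heading=0, pen down
REPEAT 4 [
  -- iteration 1/4 --
  LT 90: heading 0 -> 90
  FD 7: (0,0) -> (0,7) [heading=90, draw]
  FD 19: (0,7) -> (0,26) [heading=90, draw]
  REPEAT 4 [
    -- iteration 1/4 --
    PD: pen down
    FD 19: (0,26) -> (0,45) [heading=90, draw]
    -- iteration 2/4 --
    PD: pen down
    FD 19: (0,45) -> (0,64) [heading=90, draw]
    -- iteration 3/4 --
    PD: pen down
    FD 19: (0,64) -> (0,83) [heading=90, draw]
    -- iteration 4/4 --
    PD: pen down
    FD 19: (0,83) -> (0,102) [heading=90, draw]
  ]
  -- iteration 2/4 --
  LT 90: heading 90 -> 180
  FD 7: (0,102) -> (-7,102) [heading=180, draw]
  FD 19: (-7,102) -> (-26,102) [heading=180, draw]
  REPEAT 4 [
    -- iteration 1/4 --
    PD: pen down
    FD 19: (-26,102) -> (-45,102) [heading=180, draw]
    -- iteration 2/4 --
    PD: pen down
    FD 19: (-45,102) -> (-64,102) [heading=180, draw]
    -- iteration 3/4 --
    PD: pen down
    FD 19: (-64,102) -> (-83,102) [heading=180, draw]
    -- iteration 4/4 --
    PD: pen down
    FD 19: (-83,102) -> (-102,102) [heading=180, draw]
  ]
  -- iteration 3/4 --
  LT 90: heading 180 -> 270
  FD 7: (-102,102) -> (-102,95) [heading=270, draw]
  FD 19: (-102,95) -> (-102,76) [heading=270, draw]
  REPEAT 4 [
    -- iteration 1/4 --
    PD: pen down
    FD 19: (-102,76) -> (-102,57) [heading=270, draw]
    -- iteration 2/4 --
    PD: pen down
    FD 19: (-102,57) -> (-102,38) [heading=270, draw]
    -- iteration 3/4 --
    PD: pen down
    FD 19: (-102,38) -> (-102,19) [heading=270, draw]
    -- iteration 4/4 --
    PD: pen down
    FD 19: (-102,19) -> (-102,0) [heading=270, draw]
  ]
  -- iteration 4/4 --
  LT 90: heading 270 -> 0
  FD 7: (-102,0) -> (-95,0) [heading=0, draw]
  FD 19: (-95,0) -> (-76,0) [heading=0, draw]
  REPEAT 4 [
    -- iteration 1/4 --
    PD: pen down
    FD 19: (-76,0) -> (-57,0) [heading=0, draw]
    -- iteration 2/4 --
    PD: pen down
    FD 19: (-57,0) -> (-38,0) [heading=0, draw]
    -- iteration 3/4 --
    PD: pen down
    FD 19: (-38,0) -> (-19,0) [heading=0, draw]
    -- iteration 4/4 --
    PD: pen down
    FD 19: (-19,0) -> (0,0) [heading=0, draw]
  ]
]
Final: pos=(0,0), heading=0, 24 segment(s) drawn

Segment lengths:
  seg 1: (0,0) -> (0,7), length = 7
  seg 2: (0,7) -> (0,26), length = 19
  seg 3: (0,26) -> (0,45), length = 19
  seg 4: (0,45) -> (0,64), length = 19
  seg 5: (0,64) -> (0,83), length = 19
  seg 6: (0,83) -> (0,102), length = 19
  seg 7: (0,102) -> (-7,102), length = 7
  seg 8: (-7,102) -> (-26,102), length = 19
  seg 9: (-26,102) -> (-45,102), length = 19
  seg 10: (-45,102) -> (-64,102), length = 19
  seg 11: (-64,102) -> (-83,102), length = 19
  seg 12: (-83,102) -> (-102,102), length = 19
  seg 13: (-102,102) -> (-102,95), length = 7
  seg 14: (-102,95) -> (-102,76), length = 19
  seg 15: (-102,76) -> (-102,57), length = 19
  seg 16: (-102,57) -> (-102,38), length = 19
  seg 17: (-102,38) -> (-102,19), length = 19
  seg 18: (-102,19) -> (-102,0), length = 19
  seg 19: (-102,0) -> (-95,0), length = 7
  seg 20: (-95,0) -> (-76,0), length = 19
  seg 21: (-76,0) -> (-57,0), length = 19
  seg 22: (-57,0) -> (-38,0), length = 19
  seg 23: (-38,0) -> (-19,0), length = 19
  seg 24: (-19,0) -> (0,0), length = 19
Total = 408

Answer: 408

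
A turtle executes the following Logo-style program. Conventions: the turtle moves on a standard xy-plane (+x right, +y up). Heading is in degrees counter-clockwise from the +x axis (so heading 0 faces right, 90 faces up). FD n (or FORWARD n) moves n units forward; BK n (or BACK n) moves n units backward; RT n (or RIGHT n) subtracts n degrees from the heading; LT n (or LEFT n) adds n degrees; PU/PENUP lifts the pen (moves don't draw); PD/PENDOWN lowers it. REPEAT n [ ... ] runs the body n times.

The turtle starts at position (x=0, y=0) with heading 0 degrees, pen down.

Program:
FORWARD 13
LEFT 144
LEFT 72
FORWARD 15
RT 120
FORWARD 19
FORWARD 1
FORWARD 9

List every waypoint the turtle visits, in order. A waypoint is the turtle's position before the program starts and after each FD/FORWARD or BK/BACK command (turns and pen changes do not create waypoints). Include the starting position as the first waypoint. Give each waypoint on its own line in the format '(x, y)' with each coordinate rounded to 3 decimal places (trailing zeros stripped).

Executing turtle program step by step:
Start: pos=(0,0), heading=0, pen down
FD 13: (0,0) -> (13,0) [heading=0, draw]
LT 144: heading 0 -> 144
LT 72: heading 144 -> 216
FD 15: (13,0) -> (0.865,-8.817) [heading=216, draw]
RT 120: heading 216 -> 96
FD 19: (0.865,-8.817) -> (-1.121,10.079) [heading=96, draw]
FD 1: (-1.121,10.079) -> (-1.226,11.074) [heading=96, draw]
FD 9: (-1.226,11.074) -> (-2.167,20.024) [heading=96, draw]
Final: pos=(-2.167,20.024), heading=96, 5 segment(s) drawn
Waypoints (6 total):
(0, 0)
(13, 0)
(0.865, -8.817)
(-1.121, 10.079)
(-1.226, 11.074)
(-2.167, 20.024)

Answer: (0, 0)
(13, 0)
(0.865, -8.817)
(-1.121, 10.079)
(-1.226, 11.074)
(-2.167, 20.024)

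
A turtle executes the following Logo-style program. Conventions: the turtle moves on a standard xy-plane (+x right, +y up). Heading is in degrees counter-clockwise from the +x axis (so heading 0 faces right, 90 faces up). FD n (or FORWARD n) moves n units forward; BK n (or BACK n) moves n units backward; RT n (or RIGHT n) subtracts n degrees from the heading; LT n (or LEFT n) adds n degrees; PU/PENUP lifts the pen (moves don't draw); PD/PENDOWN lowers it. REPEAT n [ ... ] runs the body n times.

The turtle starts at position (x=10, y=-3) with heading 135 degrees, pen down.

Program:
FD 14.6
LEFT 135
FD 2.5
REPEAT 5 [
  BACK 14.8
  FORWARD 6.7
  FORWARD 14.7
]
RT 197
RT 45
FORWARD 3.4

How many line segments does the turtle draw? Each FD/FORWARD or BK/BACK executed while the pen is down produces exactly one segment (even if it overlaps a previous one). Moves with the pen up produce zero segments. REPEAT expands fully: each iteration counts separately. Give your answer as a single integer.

Answer: 18

Derivation:
Executing turtle program step by step:
Start: pos=(10,-3), heading=135, pen down
FD 14.6: (10,-3) -> (-0.324,7.324) [heading=135, draw]
LT 135: heading 135 -> 270
FD 2.5: (-0.324,7.324) -> (-0.324,4.824) [heading=270, draw]
REPEAT 5 [
  -- iteration 1/5 --
  BK 14.8: (-0.324,4.824) -> (-0.324,19.624) [heading=270, draw]
  FD 6.7: (-0.324,19.624) -> (-0.324,12.924) [heading=270, draw]
  FD 14.7: (-0.324,12.924) -> (-0.324,-1.776) [heading=270, draw]
  -- iteration 2/5 --
  BK 14.8: (-0.324,-1.776) -> (-0.324,13.024) [heading=270, draw]
  FD 6.7: (-0.324,13.024) -> (-0.324,6.324) [heading=270, draw]
  FD 14.7: (-0.324,6.324) -> (-0.324,-8.376) [heading=270, draw]
  -- iteration 3/5 --
  BK 14.8: (-0.324,-8.376) -> (-0.324,6.424) [heading=270, draw]
  FD 6.7: (-0.324,6.424) -> (-0.324,-0.276) [heading=270, draw]
  FD 14.7: (-0.324,-0.276) -> (-0.324,-14.976) [heading=270, draw]
  -- iteration 4/5 --
  BK 14.8: (-0.324,-14.976) -> (-0.324,-0.176) [heading=270, draw]
  FD 6.7: (-0.324,-0.176) -> (-0.324,-6.876) [heading=270, draw]
  FD 14.7: (-0.324,-6.876) -> (-0.324,-21.576) [heading=270, draw]
  -- iteration 5/5 --
  BK 14.8: (-0.324,-21.576) -> (-0.324,-6.776) [heading=270, draw]
  FD 6.7: (-0.324,-6.776) -> (-0.324,-13.476) [heading=270, draw]
  FD 14.7: (-0.324,-13.476) -> (-0.324,-28.176) [heading=270, draw]
]
RT 197: heading 270 -> 73
RT 45: heading 73 -> 28
FD 3.4: (-0.324,-28.176) -> (2.678,-26.58) [heading=28, draw]
Final: pos=(2.678,-26.58), heading=28, 18 segment(s) drawn
Segments drawn: 18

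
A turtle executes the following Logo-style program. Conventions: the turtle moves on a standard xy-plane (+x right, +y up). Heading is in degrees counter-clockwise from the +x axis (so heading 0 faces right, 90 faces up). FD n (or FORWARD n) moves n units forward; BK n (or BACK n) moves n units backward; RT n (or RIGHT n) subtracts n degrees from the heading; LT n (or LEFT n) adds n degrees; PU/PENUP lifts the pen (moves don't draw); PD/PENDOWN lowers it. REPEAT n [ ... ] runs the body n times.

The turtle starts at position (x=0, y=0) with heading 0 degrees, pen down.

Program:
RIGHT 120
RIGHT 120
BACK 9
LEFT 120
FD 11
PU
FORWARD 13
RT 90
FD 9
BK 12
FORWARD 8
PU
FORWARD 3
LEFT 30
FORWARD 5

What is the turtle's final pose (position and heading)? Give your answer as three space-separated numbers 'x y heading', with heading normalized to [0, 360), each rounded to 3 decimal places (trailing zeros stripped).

Answer: -19.428 -24.579 180

Derivation:
Executing turtle program step by step:
Start: pos=(0,0), heading=0, pen down
RT 120: heading 0 -> 240
RT 120: heading 240 -> 120
BK 9: (0,0) -> (4.5,-7.794) [heading=120, draw]
LT 120: heading 120 -> 240
FD 11: (4.5,-7.794) -> (-1,-17.321) [heading=240, draw]
PU: pen up
FD 13: (-1,-17.321) -> (-7.5,-28.579) [heading=240, move]
RT 90: heading 240 -> 150
FD 9: (-7.5,-28.579) -> (-15.294,-24.079) [heading=150, move]
BK 12: (-15.294,-24.079) -> (-4.902,-30.079) [heading=150, move]
FD 8: (-4.902,-30.079) -> (-11.83,-26.079) [heading=150, move]
PU: pen up
FD 3: (-11.83,-26.079) -> (-14.428,-24.579) [heading=150, move]
LT 30: heading 150 -> 180
FD 5: (-14.428,-24.579) -> (-19.428,-24.579) [heading=180, move]
Final: pos=(-19.428,-24.579), heading=180, 2 segment(s) drawn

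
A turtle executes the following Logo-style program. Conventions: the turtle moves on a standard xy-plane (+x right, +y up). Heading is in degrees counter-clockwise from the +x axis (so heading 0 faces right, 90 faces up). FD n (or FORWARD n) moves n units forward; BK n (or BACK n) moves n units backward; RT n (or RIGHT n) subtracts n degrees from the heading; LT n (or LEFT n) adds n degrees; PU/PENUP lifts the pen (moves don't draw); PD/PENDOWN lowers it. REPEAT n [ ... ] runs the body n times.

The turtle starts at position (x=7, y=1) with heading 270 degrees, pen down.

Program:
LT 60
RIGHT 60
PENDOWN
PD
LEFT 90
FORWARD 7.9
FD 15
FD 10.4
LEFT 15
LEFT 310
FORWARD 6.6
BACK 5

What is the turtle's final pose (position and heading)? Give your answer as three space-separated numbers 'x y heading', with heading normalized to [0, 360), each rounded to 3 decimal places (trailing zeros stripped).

Answer: 41.611 0.082 325

Derivation:
Executing turtle program step by step:
Start: pos=(7,1), heading=270, pen down
LT 60: heading 270 -> 330
RT 60: heading 330 -> 270
PD: pen down
PD: pen down
LT 90: heading 270 -> 0
FD 7.9: (7,1) -> (14.9,1) [heading=0, draw]
FD 15: (14.9,1) -> (29.9,1) [heading=0, draw]
FD 10.4: (29.9,1) -> (40.3,1) [heading=0, draw]
LT 15: heading 0 -> 15
LT 310: heading 15 -> 325
FD 6.6: (40.3,1) -> (45.706,-2.786) [heading=325, draw]
BK 5: (45.706,-2.786) -> (41.611,0.082) [heading=325, draw]
Final: pos=(41.611,0.082), heading=325, 5 segment(s) drawn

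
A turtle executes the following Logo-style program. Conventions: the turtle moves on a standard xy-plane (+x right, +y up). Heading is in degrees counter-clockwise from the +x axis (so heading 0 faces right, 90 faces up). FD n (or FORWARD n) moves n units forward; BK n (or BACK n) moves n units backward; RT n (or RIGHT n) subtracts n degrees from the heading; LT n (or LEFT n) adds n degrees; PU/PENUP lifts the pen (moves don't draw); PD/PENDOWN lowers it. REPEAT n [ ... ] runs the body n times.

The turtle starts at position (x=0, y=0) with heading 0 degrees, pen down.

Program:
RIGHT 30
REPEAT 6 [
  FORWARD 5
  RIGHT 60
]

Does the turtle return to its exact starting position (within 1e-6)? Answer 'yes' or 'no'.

Executing turtle program step by step:
Start: pos=(0,0), heading=0, pen down
RT 30: heading 0 -> 330
REPEAT 6 [
  -- iteration 1/6 --
  FD 5: (0,0) -> (4.33,-2.5) [heading=330, draw]
  RT 60: heading 330 -> 270
  -- iteration 2/6 --
  FD 5: (4.33,-2.5) -> (4.33,-7.5) [heading=270, draw]
  RT 60: heading 270 -> 210
  -- iteration 3/6 --
  FD 5: (4.33,-7.5) -> (0,-10) [heading=210, draw]
  RT 60: heading 210 -> 150
  -- iteration 4/6 --
  FD 5: (0,-10) -> (-4.33,-7.5) [heading=150, draw]
  RT 60: heading 150 -> 90
  -- iteration 5/6 --
  FD 5: (-4.33,-7.5) -> (-4.33,-2.5) [heading=90, draw]
  RT 60: heading 90 -> 30
  -- iteration 6/6 --
  FD 5: (-4.33,-2.5) -> (0,0) [heading=30, draw]
  RT 60: heading 30 -> 330
]
Final: pos=(0,0), heading=330, 6 segment(s) drawn

Start position: (0, 0)
Final position: (0, 0)
Distance = 0; < 1e-6 -> CLOSED

Answer: yes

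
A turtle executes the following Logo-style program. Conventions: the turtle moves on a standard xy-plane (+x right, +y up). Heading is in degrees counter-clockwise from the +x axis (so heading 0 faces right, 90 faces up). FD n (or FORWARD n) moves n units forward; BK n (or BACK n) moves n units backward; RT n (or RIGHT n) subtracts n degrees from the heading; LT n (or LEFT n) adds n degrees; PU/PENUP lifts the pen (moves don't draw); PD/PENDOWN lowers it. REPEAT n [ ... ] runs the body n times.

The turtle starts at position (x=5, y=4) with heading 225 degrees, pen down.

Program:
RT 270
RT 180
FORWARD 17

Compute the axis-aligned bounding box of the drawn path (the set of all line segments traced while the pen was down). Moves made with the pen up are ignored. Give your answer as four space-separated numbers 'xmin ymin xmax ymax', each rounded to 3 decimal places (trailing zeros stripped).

Answer: -7.021 4 5 16.021

Derivation:
Executing turtle program step by step:
Start: pos=(5,4), heading=225, pen down
RT 270: heading 225 -> 315
RT 180: heading 315 -> 135
FD 17: (5,4) -> (-7.021,16.021) [heading=135, draw]
Final: pos=(-7.021,16.021), heading=135, 1 segment(s) drawn

Segment endpoints: x in {-7.021, 5}, y in {4, 16.021}
xmin=-7.021, ymin=4, xmax=5, ymax=16.021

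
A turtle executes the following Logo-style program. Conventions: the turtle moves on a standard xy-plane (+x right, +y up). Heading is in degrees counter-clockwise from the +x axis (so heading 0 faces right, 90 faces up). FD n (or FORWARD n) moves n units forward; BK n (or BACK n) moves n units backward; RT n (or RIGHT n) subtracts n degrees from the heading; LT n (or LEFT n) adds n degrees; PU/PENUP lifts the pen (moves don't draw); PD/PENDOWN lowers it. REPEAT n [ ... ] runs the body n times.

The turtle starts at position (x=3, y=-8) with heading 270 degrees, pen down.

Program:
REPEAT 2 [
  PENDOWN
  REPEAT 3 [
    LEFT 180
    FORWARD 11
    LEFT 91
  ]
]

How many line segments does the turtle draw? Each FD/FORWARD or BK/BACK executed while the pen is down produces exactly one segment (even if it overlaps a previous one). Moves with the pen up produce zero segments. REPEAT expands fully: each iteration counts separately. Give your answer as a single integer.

Answer: 6

Derivation:
Executing turtle program step by step:
Start: pos=(3,-8), heading=270, pen down
REPEAT 2 [
  -- iteration 1/2 --
  PD: pen down
  REPEAT 3 [
    -- iteration 1/3 --
    LT 180: heading 270 -> 90
    FD 11: (3,-8) -> (3,3) [heading=90, draw]
    LT 91: heading 90 -> 181
    -- iteration 2/3 --
    LT 180: heading 181 -> 1
    FD 11: (3,3) -> (13.998,3.192) [heading=1, draw]
    LT 91: heading 1 -> 92
    -- iteration 3/3 --
    LT 180: heading 92 -> 272
    FD 11: (13.998,3.192) -> (14.382,-7.801) [heading=272, draw]
    LT 91: heading 272 -> 3
  ]
  -- iteration 2/2 --
  PD: pen down
  REPEAT 3 [
    -- iteration 1/3 --
    LT 180: heading 3 -> 183
    FD 11: (14.382,-7.801) -> (3.397,-8.377) [heading=183, draw]
    LT 91: heading 183 -> 274
    -- iteration 2/3 --
    LT 180: heading 274 -> 94
    FD 11: (3.397,-8.377) -> (2.63,2.596) [heading=94, draw]
    LT 91: heading 94 -> 185
    -- iteration 3/3 --
    LT 180: heading 185 -> 5
    FD 11: (2.63,2.596) -> (13.588,3.555) [heading=5, draw]
    LT 91: heading 5 -> 96
  ]
]
Final: pos=(13.588,3.555), heading=96, 6 segment(s) drawn
Segments drawn: 6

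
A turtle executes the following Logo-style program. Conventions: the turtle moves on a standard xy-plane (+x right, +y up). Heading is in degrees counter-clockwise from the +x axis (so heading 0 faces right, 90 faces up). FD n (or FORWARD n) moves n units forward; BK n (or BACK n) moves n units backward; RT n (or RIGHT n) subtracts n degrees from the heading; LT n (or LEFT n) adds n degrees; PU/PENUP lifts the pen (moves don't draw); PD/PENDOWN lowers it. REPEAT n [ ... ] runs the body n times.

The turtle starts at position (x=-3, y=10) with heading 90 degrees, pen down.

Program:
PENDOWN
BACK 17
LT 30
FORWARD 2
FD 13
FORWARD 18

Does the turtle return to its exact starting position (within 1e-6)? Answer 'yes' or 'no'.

Executing turtle program step by step:
Start: pos=(-3,10), heading=90, pen down
PD: pen down
BK 17: (-3,10) -> (-3,-7) [heading=90, draw]
LT 30: heading 90 -> 120
FD 2: (-3,-7) -> (-4,-5.268) [heading=120, draw]
FD 13: (-4,-5.268) -> (-10.5,5.99) [heading=120, draw]
FD 18: (-10.5,5.99) -> (-19.5,21.579) [heading=120, draw]
Final: pos=(-19.5,21.579), heading=120, 4 segment(s) drawn

Start position: (-3, 10)
Final position: (-19.5, 21.579)
Distance = 20.157; >= 1e-6 -> NOT closed

Answer: no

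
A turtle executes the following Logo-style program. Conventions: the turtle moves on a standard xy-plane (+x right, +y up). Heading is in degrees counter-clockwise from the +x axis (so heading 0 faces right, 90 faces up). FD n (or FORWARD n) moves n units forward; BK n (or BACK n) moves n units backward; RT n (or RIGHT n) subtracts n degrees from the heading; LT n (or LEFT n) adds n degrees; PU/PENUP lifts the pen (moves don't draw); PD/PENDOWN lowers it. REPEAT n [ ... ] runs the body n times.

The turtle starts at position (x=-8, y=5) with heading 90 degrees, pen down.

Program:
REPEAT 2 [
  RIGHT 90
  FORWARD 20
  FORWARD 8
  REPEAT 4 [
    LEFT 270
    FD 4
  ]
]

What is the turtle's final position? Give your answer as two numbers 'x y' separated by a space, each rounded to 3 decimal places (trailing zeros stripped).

Answer: 20 -23

Derivation:
Executing turtle program step by step:
Start: pos=(-8,5), heading=90, pen down
REPEAT 2 [
  -- iteration 1/2 --
  RT 90: heading 90 -> 0
  FD 20: (-8,5) -> (12,5) [heading=0, draw]
  FD 8: (12,5) -> (20,5) [heading=0, draw]
  REPEAT 4 [
    -- iteration 1/4 --
    LT 270: heading 0 -> 270
    FD 4: (20,5) -> (20,1) [heading=270, draw]
    -- iteration 2/4 --
    LT 270: heading 270 -> 180
    FD 4: (20,1) -> (16,1) [heading=180, draw]
    -- iteration 3/4 --
    LT 270: heading 180 -> 90
    FD 4: (16,1) -> (16,5) [heading=90, draw]
    -- iteration 4/4 --
    LT 270: heading 90 -> 0
    FD 4: (16,5) -> (20,5) [heading=0, draw]
  ]
  -- iteration 2/2 --
  RT 90: heading 0 -> 270
  FD 20: (20,5) -> (20,-15) [heading=270, draw]
  FD 8: (20,-15) -> (20,-23) [heading=270, draw]
  REPEAT 4 [
    -- iteration 1/4 --
    LT 270: heading 270 -> 180
    FD 4: (20,-23) -> (16,-23) [heading=180, draw]
    -- iteration 2/4 --
    LT 270: heading 180 -> 90
    FD 4: (16,-23) -> (16,-19) [heading=90, draw]
    -- iteration 3/4 --
    LT 270: heading 90 -> 0
    FD 4: (16,-19) -> (20,-19) [heading=0, draw]
    -- iteration 4/4 --
    LT 270: heading 0 -> 270
    FD 4: (20,-19) -> (20,-23) [heading=270, draw]
  ]
]
Final: pos=(20,-23), heading=270, 12 segment(s) drawn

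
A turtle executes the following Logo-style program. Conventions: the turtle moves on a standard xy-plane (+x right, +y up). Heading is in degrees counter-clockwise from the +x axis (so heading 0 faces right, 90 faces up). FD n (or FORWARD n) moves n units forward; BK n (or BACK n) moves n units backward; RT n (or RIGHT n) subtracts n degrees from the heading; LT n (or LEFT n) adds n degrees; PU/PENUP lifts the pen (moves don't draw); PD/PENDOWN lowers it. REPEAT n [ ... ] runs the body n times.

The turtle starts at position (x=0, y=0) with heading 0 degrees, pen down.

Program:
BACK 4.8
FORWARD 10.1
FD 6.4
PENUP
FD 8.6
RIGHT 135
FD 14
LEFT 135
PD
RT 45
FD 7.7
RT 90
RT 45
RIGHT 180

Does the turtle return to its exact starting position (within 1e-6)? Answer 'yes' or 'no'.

Answer: no

Derivation:
Executing turtle program step by step:
Start: pos=(0,0), heading=0, pen down
BK 4.8: (0,0) -> (-4.8,0) [heading=0, draw]
FD 10.1: (-4.8,0) -> (5.3,0) [heading=0, draw]
FD 6.4: (5.3,0) -> (11.7,0) [heading=0, draw]
PU: pen up
FD 8.6: (11.7,0) -> (20.3,0) [heading=0, move]
RT 135: heading 0 -> 225
FD 14: (20.3,0) -> (10.401,-9.899) [heading=225, move]
LT 135: heading 225 -> 0
PD: pen down
RT 45: heading 0 -> 315
FD 7.7: (10.401,-9.899) -> (15.845,-15.344) [heading=315, draw]
RT 90: heading 315 -> 225
RT 45: heading 225 -> 180
RT 180: heading 180 -> 0
Final: pos=(15.845,-15.344), heading=0, 4 segment(s) drawn

Start position: (0, 0)
Final position: (15.845, -15.344)
Distance = 22.057; >= 1e-6 -> NOT closed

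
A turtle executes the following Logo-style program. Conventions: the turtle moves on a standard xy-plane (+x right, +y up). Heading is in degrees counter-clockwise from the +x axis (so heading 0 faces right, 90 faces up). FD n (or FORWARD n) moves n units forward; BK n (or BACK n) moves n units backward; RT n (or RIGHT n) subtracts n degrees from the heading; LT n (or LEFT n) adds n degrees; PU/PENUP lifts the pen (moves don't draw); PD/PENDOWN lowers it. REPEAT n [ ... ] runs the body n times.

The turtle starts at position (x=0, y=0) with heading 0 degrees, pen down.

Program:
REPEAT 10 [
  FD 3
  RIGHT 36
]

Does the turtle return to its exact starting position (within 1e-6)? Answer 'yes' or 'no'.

Answer: yes

Derivation:
Executing turtle program step by step:
Start: pos=(0,0), heading=0, pen down
REPEAT 10 [
  -- iteration 1/10 --
  FD 3: (0,0) -> (3,0) [heading=0, draw]
  RT 36: heading 0 -> 324
  -- iteration 2/10 --
  FD 3: (3,0) -> (5.427,-1.763) [heading=324, draw]
  RT 36: heading 324 -> 288
  -- iteration 3/10 --
  FD 3: (5.427,-1.763) -> (6.354,-4.617) [heading=288, draw]
  RT 36: heading 288 -> 252
  -- iteration 4/10 --
  FD 3: (6.354,-4.617) -> (5.427,-7.47) [heading=252, draw]
  RT 36: heading 252 -> 216
  -- iteration 5/10 --
  FD 3: (5.427,-7.47) -> (3,-9.233) [heading=216, draw]
  RT 36: heading 216 -> 180
  -- iteration 6/10 --
  FD 3: (3,-9.233) -> (0,-9.233) [heading=180, draw]
  RT 36: heading 180 -> 144
  -- iteration 7/10 --
  FD 3: (0,-9.233) -> (-2.427,-7.47) [heading=144, draw]
  RT 36: heading 144 -> 108
  -- iteration 8/10 --
  FD 3: (-2.427,-7.47) -> (-3.354,-4.617) [heading=108, draw]
  RT 36: heading 108 -> 72
  -- iteration 9/10 --
  FD 3: (-3.354,-4.617) -> (-2.427,-1.763) [heading=72, draw]
  RT 36: heading 72 -> 36
  -- iteration 10/10 --
  FD 3: (-2.427,-1.763) -> (0,0) [heading=36, draw]
  RT 36: heading 36 -> 0
]
Final: pos=(0,0), heading=0, 10 segment(s) drawn

Start position: (0, 0)
Final position: (0, 0)
Distance = 0; < 1e-6 -> CLOSED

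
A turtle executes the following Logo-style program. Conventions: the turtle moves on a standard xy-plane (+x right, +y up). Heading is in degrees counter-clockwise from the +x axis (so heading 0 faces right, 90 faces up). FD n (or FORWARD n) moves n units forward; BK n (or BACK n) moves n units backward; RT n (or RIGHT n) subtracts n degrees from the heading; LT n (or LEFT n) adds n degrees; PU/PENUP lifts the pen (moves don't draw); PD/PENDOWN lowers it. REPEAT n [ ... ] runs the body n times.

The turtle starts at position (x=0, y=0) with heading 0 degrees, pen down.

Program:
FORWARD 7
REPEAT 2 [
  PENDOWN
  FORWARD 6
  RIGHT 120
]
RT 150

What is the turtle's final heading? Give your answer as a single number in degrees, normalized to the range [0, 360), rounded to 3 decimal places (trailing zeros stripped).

Executing turtle program step by step:
Start: pos=(0,0), heading=0, pen down
FD 7: (0,0) -> (7,0) [heading=0, draw]
REPEAT 2 [
  -- iteration 1/2 --
  PD: pen down
  FD 6: (7,0) -> (13,0) [heading=0, draw]
  RT 120: heading 0 -> 240
  -- iteration 2/2 --
  PD: pen down
  FD 6: (13,0) -> (10,-5.196) [heading=240, draw]
  RT 120: heading 240 -> 120
]
RT 150: heading 120 -> 330
Final: pos=(10,-5.196), heading=330, 3 segment(s) drawn

Answer: 330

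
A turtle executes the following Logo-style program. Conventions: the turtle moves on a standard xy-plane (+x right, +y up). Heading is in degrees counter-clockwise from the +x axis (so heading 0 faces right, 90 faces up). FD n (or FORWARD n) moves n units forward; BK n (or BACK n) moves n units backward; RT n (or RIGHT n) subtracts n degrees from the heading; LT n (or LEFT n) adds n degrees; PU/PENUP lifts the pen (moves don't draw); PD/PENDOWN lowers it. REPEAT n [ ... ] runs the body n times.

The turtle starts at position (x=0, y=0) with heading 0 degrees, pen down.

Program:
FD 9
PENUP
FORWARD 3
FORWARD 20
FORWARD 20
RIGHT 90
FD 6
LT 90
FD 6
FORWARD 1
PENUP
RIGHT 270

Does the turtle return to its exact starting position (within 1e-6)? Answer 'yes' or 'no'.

Executing turtle program step by step:
Start: pos=(0,0), heading=0, pen down
FD 9: (0,0) -> (9,0) [heading=0, draw]
PU: pen up
FD 3: (9,0) -> (12,0) [heading=0, move]
FD 20: (12,0) -> (32,0) [heading=0, move]
FD 20: (32,0) -> (52,0) [heading=0, move]
RT 90: heading 0 -> 270
FD 6: (52,0) -> (52,-6) [heading=270, move]
LT 90: heading 270 -> 0
FD 6: (52,-6) -> (58,-6) [heading=0, move]
FD 1: (58,-6) -> (59,-6) [heading=0, move]
PU: pen up
RT 270: heading 0 -> 90
Final: pos=(59,-6), heading=90, 1 segment(s) drawn

Start position: (0, 0)
Final position: (59, -6)
Distance = 59.304; >= 1e-6 -> NOT closed

Answer: no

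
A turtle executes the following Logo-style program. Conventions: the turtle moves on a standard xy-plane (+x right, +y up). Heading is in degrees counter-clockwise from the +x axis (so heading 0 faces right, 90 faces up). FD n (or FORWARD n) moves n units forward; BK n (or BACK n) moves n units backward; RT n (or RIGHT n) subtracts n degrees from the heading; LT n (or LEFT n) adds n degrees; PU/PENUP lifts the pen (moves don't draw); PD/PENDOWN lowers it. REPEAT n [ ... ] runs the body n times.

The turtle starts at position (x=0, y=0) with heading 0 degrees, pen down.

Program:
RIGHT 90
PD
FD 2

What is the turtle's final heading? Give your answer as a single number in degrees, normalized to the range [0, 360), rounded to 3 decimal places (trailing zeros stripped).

Answer: 270

Derivation:
Executing turtle program step by step:
Start: pos=(0,0), heading=0, pen down
RT 90: heading 0 -> 270
PD: pen down
FD 2: (0,0) -> (0,-2) [heading=270, draw]
Final: pos=(0,-2), heading=270, 1 segment(s) drawn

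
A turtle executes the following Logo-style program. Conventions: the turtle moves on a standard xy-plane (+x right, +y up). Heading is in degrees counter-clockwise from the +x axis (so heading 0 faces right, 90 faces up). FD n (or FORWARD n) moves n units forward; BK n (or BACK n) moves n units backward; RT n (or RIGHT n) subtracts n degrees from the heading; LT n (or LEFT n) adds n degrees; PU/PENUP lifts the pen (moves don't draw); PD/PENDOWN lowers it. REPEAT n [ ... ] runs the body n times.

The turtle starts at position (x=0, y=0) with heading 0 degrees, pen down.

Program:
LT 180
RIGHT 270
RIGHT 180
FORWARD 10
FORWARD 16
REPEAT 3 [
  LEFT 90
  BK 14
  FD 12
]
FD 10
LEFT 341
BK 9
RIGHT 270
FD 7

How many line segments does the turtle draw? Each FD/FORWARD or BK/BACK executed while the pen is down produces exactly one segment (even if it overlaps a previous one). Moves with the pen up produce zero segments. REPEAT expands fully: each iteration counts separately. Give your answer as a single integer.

Answer: 11

Derivation:
Executing turtle program step by step:
Start: pos=(0,0), heading=0, pen down
LT 180: heading 0 -> 180
RT 270: heading 180 -> 270
RT 180: heading 270 -> 90
FD 10: (0,0) -> (0,10) [heading=90, draw]
FD 16: (0,10) -> (0,26) [heading=90, draw]
REPEAT 3 [
  -- iteration 1/3 --
  LT 90: heading 90 -> 180
  BK 14: (0,26) -> (14,26) [heading=180, draw]
  FD 12: (14,26) -> (2,26) [heading=180, draw]
  -- iteration 2/3 --
  LT 90: heading 180 -> 270
  BK 14: (2,26) -> (2,40) [heading=270, draw]
  FD 12: (2,40) -> (2,28) [heading=270, draw]
  -- iteration 3/3 --
  LT 90: heading 270 -> 0
  BK 14: (2,28) -> (-12,28) [heading=0, draw]
  FD 12: (-12,28) -> (0,28) [heading=0, draw]
]
FD 10: (0,28) -> (10,28) [heading=0, draw]
LT 341: heading 0 -> 341
BK 9: (10,28) -> (1.49,30.93) [heading=341, draw]
RT 270: heading 341 -> 71
FD 7: (1.49,30.93) -> (3.769,37.549) [heading=71, draw]
Final: pos=(3.769,37.549), heading=71, 11 segment(s) drawn
Segments drawn: 11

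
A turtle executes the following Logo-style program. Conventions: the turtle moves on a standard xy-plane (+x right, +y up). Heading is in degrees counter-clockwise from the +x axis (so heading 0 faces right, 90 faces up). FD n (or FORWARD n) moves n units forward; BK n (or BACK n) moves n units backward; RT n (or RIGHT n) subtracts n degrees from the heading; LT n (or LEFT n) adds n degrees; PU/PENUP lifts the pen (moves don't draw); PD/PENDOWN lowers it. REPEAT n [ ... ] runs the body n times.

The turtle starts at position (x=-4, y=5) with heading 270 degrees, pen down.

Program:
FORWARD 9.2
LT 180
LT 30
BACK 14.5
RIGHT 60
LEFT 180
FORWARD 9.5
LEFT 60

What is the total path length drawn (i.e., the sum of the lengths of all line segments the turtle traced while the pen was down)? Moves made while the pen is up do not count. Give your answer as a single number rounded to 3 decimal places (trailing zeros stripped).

Executing turtle program step by step:
Start: pos=(-4,5), heading=270, pen down
FD 9.2: (-4,5) -> (-4,-4.2) [heading=270, draw]
LT 180: heading 270 -> 90
LT 30: heading 90 -> 120
BK 14.5: (-4,-4.2) -> (3.25,-16.757) [heading=120, draw]
RT 60: heading 120 -> 60
LT 180: heading 60 -> 240
FD 9.5: (3.25,-16.757) -> (-1.5,-24.985) [heading=240, draw]
LT 60: heading 240 -> 300
Final: pos=(-1.5,-24.985), heading=300, 3 segment(s) drawn

Segment lengths:
  seg 1: (-4,5) -> (-4,-4.2), length = 9.2
  seg 2: (-4,-4.2) -> (3.25,-16.757), length = 14.5
  seg 3: (3.25,-16.757) -> (-1.5,-24.985), length = 9.5
Total = 33.2

Answer: 33.2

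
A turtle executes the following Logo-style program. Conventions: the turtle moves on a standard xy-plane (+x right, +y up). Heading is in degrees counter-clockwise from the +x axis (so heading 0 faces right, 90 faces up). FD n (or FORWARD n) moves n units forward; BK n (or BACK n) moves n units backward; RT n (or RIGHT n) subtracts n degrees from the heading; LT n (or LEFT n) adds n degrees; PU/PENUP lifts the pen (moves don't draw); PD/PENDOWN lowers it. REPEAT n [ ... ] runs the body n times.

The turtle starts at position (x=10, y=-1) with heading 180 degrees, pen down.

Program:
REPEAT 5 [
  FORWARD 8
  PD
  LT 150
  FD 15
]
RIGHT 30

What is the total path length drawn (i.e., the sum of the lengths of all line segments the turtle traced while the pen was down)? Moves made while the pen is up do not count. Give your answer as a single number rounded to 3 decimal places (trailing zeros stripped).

Executing turtle program step by step:
Start: pos=(10,-1), heading=180, pen down
REPEAT 5 [
  -- iteration 1/5 --
  FD 8: (10,-1) -> (2,-1) [heading=180, draw]
  PD: pen down
  LT 150: heading 180 -> 330
  FD 15: (2,-1) -> (14.99,-8.5) [heading=330, draw]
  -- iteration 2/5 --
  FD 8: (14.99,-8.5) -> (21.919,-12.5) [heading=330, draw]
  PD: pen down
  LT 150: heading 330 -> 120
  FD 15: (21.919,-12.5) -> (14.419,0.49) [heading=120, draw]
  -- iteration 3/5 --
  FD 8: (14.419,0.49) -> (10.419,7.419) [heading=120, draw]
  PD: pen down
  LT 150: heading 120 -> 270
  FD 15: (10.419,7.419) -> (10.419,-7.581) [heading=270, draw]
  -- iteration 4/5 --
  FD 8: (10.419,-7.581) -> (10.419,-15.581) [heading=270, draw]
  PD: pen down
  LT 150: heading 270 -> 60
  FD 15: (10.419,-15.581) -> (17.919,-2.591) [heading=60, draw]
  -- iteration 5/5 --
  FD 8: (17.919,-2.591) -> (21.919,4.337) [heading=60, draw]
  PD: pen down
  LT 150: heading 60 -> 210
  FD 15: (21.919,4.337) -> (8.928,-3.163) [heading=210, draw]
]
RT 30: heading 210 -> 180
Final: pos=(8.928,-3.163), heading=180, 10 segment(s) drawn

Segment lengths:
  seg 1: (10,-1) -> (2,-1), length = 8
  seg 2: (2,-1) -> (14.99,-8.5), length = 15
  seg 3: (14.99,-8.5) -> (21.919,-12.5), length = 8
  seg 4: (21.919,-12.5) -> (14.419,0.49), length = 15
  seg 5: (14.419,0.49) -> (10.419,7.419), length = 8
  seg 6: (10.419,7.419) -> (10.419,-7.581), length = 15
  seg 7: (10.419,-7.581) -> (10.419,-15.581), length = 8
  seg 8: (10.419,-15.581) -> (17.919,-2.591), length = 15
  seg 9: (17.919,-2.591) -> (21.919,4.337), length = 8
  seg 10: (21.919,4.337) -> (8.928,-3.163), length = 15
Total = 115

Answer: 115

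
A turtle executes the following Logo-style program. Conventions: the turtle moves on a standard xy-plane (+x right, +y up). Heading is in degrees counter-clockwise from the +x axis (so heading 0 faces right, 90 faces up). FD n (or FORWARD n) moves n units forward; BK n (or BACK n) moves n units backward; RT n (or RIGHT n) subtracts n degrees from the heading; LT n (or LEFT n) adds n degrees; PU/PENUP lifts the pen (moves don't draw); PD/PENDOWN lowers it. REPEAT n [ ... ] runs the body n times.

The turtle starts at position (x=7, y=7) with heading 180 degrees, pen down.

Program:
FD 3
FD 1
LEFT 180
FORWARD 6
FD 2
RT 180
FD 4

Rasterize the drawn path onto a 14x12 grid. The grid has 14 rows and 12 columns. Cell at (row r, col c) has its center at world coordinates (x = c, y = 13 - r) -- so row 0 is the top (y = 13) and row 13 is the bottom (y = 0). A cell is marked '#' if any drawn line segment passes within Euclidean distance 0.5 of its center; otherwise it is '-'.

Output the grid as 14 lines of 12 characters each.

Segment 0: (7,7) -> (4,7)
Segment 1: (4,7) -> (3,7)
Segment 2: (3,7) -> (9,7)
Segment 3: (9,7) -> (11,7)
Segment 4: (11,7) -> (7,7)

Answer: ------------
------------
------------
------------
------------
------------
---#########
------------
------------
------------
------------
------------
------------
------------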